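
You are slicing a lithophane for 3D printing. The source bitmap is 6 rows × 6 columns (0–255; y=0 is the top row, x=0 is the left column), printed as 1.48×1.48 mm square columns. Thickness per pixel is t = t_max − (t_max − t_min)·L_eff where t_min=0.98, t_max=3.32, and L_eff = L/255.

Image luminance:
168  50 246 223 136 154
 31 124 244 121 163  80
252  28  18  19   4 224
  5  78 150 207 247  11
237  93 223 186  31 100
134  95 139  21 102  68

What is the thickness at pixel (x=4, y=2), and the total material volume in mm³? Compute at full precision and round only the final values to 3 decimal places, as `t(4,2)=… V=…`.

span = t_max - t_min = 3.32 - 0.98 = 2.340
L(4,2) = 4, L_eff = 4/255 = 0.015686
t(4,2) = 3.32 - 2.340·0.015686 = 3.283
Σt over all 6·6 pixels = 167946/2125 ≈ 79.0334118
V = pitch²·Σt = 1.48²·167946/2125 = 173.115

t(4,2)=3.283 V=173.115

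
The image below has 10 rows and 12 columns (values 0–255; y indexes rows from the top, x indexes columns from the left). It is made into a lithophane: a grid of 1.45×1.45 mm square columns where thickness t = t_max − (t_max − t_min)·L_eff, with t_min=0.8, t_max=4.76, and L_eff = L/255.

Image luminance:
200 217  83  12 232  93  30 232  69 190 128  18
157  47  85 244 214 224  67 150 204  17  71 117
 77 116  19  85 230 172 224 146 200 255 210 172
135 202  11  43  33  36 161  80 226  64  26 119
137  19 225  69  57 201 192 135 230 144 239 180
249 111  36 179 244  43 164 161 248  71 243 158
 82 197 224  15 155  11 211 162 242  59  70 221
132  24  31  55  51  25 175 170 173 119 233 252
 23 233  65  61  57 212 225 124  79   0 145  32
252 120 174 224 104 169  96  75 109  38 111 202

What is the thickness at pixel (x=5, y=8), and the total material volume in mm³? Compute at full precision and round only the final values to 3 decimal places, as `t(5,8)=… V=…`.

t(5,8)=1.468 V=681.902

span = t_max - t_min = 4.76 - 0.8 = 3.960
L(5,8) = 212, L_eff = 212/255 = 0.831373
t(5,8) = 4.76 - 3.960·0.831373 = 1.468
Σt over all 10·12 pixels = 689199/2125 ≈ 324.3289412
V = pitch²·Σt = 1.45²·689199/2125 = 681.902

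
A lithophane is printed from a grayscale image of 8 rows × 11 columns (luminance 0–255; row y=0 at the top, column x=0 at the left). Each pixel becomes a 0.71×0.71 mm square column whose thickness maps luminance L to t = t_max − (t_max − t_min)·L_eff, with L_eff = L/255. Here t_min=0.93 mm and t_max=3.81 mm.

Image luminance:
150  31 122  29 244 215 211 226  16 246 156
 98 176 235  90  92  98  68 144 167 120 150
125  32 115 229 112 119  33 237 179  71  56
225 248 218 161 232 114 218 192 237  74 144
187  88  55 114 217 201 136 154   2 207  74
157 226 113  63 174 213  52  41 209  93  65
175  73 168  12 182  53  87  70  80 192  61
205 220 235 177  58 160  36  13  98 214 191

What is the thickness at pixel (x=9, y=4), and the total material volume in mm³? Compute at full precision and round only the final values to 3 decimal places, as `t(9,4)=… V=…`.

span = t_max - t_min = 3.81 - 0.93 = 2.880
L(9,4) = 207, L_eff = 207/255 = 0.811765
t(9,4) = 3.81 - 2.880·0.811765 = 1.472
Σt over all 8·11 pixels = 423126/2125 ≈ 199.1181176
V = pitch²·Σt = 0.71²·423126/2125 = 100.375

t(9,4)=1.472 V=100.375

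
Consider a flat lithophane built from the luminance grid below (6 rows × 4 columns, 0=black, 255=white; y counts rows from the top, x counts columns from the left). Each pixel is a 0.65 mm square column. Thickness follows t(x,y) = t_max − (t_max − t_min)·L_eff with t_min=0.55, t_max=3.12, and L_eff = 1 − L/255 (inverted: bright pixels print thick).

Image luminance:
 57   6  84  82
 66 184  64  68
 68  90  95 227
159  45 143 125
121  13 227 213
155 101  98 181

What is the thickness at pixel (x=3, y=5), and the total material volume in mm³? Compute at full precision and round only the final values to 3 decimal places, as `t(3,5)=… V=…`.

t(3,5)=2.374 V=16.955

span = t_max - t_min = 3.12 - 0.55 = 2.570
L(3,5) = 181, L_eff = 1 - 181/255 = 0.290196 (inverted)
t(3,5) = 3.12 - 2.570·0.290196 = 2.374
Σt over all 6·4 pixels = 255826/6375 ≈ 40.1295686
V = pitch²·Σt = 0.65²·255826/6375 = 16.955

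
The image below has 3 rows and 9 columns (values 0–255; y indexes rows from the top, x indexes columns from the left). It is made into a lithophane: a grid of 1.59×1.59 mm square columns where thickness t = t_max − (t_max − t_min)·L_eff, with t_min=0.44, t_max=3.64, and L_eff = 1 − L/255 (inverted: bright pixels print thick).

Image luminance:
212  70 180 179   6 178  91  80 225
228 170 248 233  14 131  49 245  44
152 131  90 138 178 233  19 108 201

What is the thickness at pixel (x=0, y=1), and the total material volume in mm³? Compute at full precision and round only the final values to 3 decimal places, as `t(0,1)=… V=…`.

t(0,1)=3.301 V=151.636

span = t_max - t_min = 3.64 - 0.44 = 3.200
L(0,1) = 228, L_eff = 1 - 228/255 = 0.105882 (inverted)
t(0,1) = 3.64 - 3.200·0.105882 = 3.301
Σt over all 3·9 pixels = 3059/51 ≈ 59.9803922
V = pitch²·Σt = 1.59²·3059/51 = 151.636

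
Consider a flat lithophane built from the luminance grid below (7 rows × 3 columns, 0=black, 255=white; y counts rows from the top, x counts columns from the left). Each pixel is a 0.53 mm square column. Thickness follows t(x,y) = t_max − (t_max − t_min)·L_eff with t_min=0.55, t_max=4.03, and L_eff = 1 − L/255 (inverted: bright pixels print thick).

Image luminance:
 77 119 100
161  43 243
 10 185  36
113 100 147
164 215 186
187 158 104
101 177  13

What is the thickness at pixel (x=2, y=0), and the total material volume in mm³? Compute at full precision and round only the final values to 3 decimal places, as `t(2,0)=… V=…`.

span = t_max - t_min = 4.03 - 0.55 = 3.480
L(2,0) = 100, L_eff = 1 - 100/255 = 0.607843 (inverted)
t(2,0) = 4.03 - 3.480·0.607843 = 1.915
Σt over all 7·3 pixels = 404299/8500 ≈ 47.5645882
V = pitch²·Σt = 0.53²·404299/8500 = 13.361

t(2,0)=1.915 V=13.361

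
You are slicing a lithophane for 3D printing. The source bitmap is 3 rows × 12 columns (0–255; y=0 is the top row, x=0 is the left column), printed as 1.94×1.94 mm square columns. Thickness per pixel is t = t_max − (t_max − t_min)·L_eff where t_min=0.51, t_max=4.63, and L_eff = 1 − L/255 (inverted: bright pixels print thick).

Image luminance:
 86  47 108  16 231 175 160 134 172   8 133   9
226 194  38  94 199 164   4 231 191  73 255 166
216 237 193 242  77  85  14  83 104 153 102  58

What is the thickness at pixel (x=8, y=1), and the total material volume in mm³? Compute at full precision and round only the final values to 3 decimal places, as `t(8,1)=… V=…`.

span = t_max - t_min = 4.63 - 0.51 = 4.120
L(8,1) = 191, L_eff = 1 - 191/255 = 0.250980 (inverted)
t(8,1) = 4.63 - 4.120·0.250980 = 3.596
Σt over all 3·12 pixels = 598879/6375 ≈ 93.9418039
V = pitch²·Σt = 1.94²·598879/6375 = 353.559

t(8,1)=3.596 V=353.559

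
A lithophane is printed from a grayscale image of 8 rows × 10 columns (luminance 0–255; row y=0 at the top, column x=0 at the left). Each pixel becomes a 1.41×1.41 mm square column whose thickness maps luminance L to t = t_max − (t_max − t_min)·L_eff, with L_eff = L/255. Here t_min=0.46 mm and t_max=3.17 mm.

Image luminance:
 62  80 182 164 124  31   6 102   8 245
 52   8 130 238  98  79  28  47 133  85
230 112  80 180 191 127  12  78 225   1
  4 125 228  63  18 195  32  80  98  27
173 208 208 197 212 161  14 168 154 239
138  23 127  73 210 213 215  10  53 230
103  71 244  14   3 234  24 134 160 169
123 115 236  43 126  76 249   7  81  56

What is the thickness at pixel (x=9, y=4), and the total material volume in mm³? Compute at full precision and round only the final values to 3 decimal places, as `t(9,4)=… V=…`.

t(9,4)=0.630 V=307.645

span = t_max - t_min = 3.17 - 0.46 = 2.710
L(9,4) = 239, L_eff = 239/255 = 0.937255
t(9,4) = 3.17 - 2.710·0.937255 = 0.630
Σt over all 8·10 pixels = 1972979/12750 ≈ 154.7434510
V = pitch²·Σt = 1.41²·1972979/12750 = 307.645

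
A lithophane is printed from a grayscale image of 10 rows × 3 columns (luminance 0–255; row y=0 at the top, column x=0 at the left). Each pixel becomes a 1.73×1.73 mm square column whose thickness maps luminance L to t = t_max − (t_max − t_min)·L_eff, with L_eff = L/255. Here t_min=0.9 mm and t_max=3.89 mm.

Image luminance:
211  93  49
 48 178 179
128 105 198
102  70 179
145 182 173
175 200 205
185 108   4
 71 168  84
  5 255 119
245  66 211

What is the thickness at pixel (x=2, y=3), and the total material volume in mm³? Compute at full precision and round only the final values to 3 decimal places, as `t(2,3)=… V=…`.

span = t_max - t_min = 3.89 - 0.9 = 2.990
L(2,3) = 179, L_eff = 179/255 = 0.701961
t(2,3) = 3.89 - 2.990·0.701961 = 1.791
Σt over all 10·3 pixels = 1737691/25500 ≈ 68.1447451
V = pitch²·Σt = 1.73²·1737691/25500 = 203.950

t(2,3)=1.791 V=203.950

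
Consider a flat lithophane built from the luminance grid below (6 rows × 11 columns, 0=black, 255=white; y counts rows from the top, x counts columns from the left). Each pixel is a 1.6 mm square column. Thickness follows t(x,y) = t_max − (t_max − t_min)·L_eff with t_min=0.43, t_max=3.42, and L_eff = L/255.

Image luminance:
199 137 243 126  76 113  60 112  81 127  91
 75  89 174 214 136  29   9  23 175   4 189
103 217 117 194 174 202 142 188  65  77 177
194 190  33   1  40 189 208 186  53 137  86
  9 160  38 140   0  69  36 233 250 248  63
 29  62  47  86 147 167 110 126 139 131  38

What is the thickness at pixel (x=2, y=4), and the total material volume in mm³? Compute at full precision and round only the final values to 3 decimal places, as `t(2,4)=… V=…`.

t(2,4)=2.974 V=344.219

span = t_max - t_min = 3.42 - 0.43 = 2.990
L(2,4) = 38, L_eff = 38/255 = 0.149020
t(2,4) = 3.42 - 2.990·0.149020 = 2.974
Σt over all 6·11 pixels = 3428743/25500 ≈ 134.4605098
V = pitch²·Σt = 1.6²·3428743/25500 = 344.219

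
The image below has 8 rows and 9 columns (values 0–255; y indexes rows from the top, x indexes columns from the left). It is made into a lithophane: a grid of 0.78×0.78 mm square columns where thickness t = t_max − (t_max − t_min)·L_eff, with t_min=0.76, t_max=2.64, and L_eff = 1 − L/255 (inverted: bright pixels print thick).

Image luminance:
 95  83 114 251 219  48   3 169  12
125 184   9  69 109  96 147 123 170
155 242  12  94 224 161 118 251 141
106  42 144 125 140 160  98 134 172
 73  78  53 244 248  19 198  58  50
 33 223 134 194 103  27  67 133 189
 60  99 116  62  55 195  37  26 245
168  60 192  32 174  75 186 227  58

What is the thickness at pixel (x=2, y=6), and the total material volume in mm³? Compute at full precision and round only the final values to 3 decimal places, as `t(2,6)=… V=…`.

t(2,6)=1.615 V=72.477

span = t_max - t_min = 2.64 - 0.76 = 1.880
L(2,6) = 116, L_eff = 1 - 116/255 = 0.545098 (inverted)
t(2,6) = 2.64 - 1.880·0.545098 = 1.615
Σt over all 8·9 pixels = 253144/2125 ≈ 119.1265882
V = pitch²·Σt = 0.78²·253144/2125 = 72.477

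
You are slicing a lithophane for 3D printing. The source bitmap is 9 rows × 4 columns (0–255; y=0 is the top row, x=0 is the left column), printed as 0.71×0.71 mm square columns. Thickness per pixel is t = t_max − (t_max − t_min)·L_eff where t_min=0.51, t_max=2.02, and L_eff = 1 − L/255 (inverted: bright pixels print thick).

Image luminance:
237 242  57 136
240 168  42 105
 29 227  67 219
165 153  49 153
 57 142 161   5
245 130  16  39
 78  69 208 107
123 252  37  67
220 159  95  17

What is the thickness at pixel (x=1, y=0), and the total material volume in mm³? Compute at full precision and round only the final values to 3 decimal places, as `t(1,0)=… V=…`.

t(1,0)=1.943 V=22.736

span = t_max - t_min = 2.02 - 0.51 = 1.510
L(1,0) = 242, L_eff = 1 - 242/255 = 0.050980 (inverted)
t(1,0) = 2.02 - 1.510·0.050980 = 1.943
Σt over all 9·4 pixels = 287524/6375 ≈ 45.1018039
V = pitch²·Σt = 0.71²·287524/6375 = 22.736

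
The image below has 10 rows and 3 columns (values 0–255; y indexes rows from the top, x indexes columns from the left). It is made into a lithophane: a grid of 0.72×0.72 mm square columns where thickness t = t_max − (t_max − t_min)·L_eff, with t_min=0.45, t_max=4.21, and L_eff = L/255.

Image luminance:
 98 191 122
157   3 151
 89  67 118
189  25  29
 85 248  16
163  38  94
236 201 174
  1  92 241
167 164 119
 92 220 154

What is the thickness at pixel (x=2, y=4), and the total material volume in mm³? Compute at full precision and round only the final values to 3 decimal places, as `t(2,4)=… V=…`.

t(2,4)=3.974 V=36.855

span = t_max - t_min = 4.21 - 0.45 = 3.760
L(2,4) = 16, L_eff = 16/255 = 0.062745
t(2,4) = 4.21 - 3.760·0.062745 = 3.974
Σt over all 10·3 pixels = 302151/4250 ≈ 71.0943529
V = pitch²·Σt = 0.72²·302151/4250 = 36.855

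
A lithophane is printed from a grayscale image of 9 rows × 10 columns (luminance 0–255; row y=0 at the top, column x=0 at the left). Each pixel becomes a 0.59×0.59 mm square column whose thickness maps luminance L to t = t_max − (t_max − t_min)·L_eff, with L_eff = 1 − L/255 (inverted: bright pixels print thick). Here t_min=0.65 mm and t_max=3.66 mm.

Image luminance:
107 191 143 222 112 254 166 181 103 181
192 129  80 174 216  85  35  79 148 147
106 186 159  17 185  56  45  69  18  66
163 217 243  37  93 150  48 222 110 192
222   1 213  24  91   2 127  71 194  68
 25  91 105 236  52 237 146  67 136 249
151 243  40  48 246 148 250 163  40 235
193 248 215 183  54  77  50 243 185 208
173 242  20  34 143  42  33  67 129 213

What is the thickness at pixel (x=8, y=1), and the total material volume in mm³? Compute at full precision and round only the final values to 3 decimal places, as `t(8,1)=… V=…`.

span = t_max - t_min = 3.66 - 0.65 = 3.010
L(8,1) = 148, L_eff = 1 - 148/255 = 0.419608 (inverted)
t(8,1) = 3.66 - 3.010·0.419608 = 2.397
Σt over all 9·10 pixels = 6805/34 ≈ 200.1470588
V = pitch²·Σt = 0.59²·6805/34 = 69.671

t(8,1)=2.397 V=69.671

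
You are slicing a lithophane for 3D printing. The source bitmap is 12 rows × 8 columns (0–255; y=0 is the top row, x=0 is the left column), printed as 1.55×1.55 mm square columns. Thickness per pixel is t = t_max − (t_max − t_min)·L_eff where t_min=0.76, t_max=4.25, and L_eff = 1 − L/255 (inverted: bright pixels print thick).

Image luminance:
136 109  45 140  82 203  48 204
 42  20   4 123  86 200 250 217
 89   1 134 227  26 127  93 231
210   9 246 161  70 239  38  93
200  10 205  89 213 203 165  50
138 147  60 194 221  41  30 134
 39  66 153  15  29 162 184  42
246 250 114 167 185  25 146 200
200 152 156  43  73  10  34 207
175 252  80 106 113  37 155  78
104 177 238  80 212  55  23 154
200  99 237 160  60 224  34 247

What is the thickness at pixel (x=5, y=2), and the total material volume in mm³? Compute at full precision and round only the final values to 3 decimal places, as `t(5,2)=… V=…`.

t(5,2)=2.498 V=576.471

span = t_max - t_min = 4.25 - 0.76 = 3.490
L(5,2) = 127, L_eff = 1 - 127/255 = 0.501961 (inverted)
t(5,2) = 4.25 - 3.490·0.501961 = 2.498
Σt over all 12·8 pixels = 2039543/8500 ≈ 239.9462353
V = pitch²·Σt = 1.55²·2039543/8500 = 576.471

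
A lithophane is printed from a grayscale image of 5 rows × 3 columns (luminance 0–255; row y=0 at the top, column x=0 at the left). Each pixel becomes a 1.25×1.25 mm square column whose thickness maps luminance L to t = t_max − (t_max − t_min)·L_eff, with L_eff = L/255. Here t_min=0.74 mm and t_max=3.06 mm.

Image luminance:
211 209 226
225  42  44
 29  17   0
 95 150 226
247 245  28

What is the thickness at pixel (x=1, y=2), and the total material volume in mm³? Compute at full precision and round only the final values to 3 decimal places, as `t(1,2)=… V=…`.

t(1,2)=2.905 V=43.373

span = t_max - t_min = 3.06 - 0.74 = 2.320
L(1,2) = 17, L_eff = 17/255 = 0.066667
t(1,2) = 3.06 - 2.320·0.066667 = 2.905
Σt over all 5·3 pixels = 353921/12750 ≈ 27.7585098
V = pitch²·Σt = 1.25²·353921/12750 = 43.373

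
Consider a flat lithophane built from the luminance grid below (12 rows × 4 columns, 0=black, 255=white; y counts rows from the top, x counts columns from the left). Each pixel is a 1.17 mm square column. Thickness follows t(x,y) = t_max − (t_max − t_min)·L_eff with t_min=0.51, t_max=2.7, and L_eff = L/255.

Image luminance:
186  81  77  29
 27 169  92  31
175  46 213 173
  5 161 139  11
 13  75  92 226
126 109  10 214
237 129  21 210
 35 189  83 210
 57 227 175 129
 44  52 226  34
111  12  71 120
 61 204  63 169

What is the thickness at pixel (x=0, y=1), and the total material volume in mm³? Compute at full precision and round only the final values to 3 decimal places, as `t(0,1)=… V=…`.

t(0,1)=2.468 V=114.524

span = t_max - t_min = 2.7 - 0.51 = 2.190
L(0,1) = 27, L_eff = 27/255 = 0.105882
t(0,1) = 2.7 - 2.190·0.105882 = 2.468
Σt over all 12·4 pixels = 711123/8500 ≈ 83.6615294
V = pitch²·Σt = 1.17²·711123/8500 = 114.524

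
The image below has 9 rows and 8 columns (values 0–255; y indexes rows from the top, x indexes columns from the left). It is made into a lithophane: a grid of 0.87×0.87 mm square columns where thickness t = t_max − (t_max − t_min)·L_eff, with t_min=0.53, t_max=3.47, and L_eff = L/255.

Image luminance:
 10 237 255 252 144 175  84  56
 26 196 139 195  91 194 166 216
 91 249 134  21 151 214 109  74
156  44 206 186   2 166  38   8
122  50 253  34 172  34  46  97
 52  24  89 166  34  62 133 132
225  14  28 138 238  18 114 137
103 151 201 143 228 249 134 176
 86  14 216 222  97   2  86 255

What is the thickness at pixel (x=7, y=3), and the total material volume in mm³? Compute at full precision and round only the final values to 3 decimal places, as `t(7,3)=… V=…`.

t(7,3)=3.378 V=110.041

span = t_max - t_min = 3.47 - 0.53 = 2.940
L(7,3) = 8, L_eff = 8/255 = 0.031373
t(7,3) = 3.47 - 2.940·0.031373 = 3.378
Σt over all 9·8 pixels = 61788/425 ≈ 145.3835294
V = pitch²·Σt = 0.87²·61788/425 = 110.041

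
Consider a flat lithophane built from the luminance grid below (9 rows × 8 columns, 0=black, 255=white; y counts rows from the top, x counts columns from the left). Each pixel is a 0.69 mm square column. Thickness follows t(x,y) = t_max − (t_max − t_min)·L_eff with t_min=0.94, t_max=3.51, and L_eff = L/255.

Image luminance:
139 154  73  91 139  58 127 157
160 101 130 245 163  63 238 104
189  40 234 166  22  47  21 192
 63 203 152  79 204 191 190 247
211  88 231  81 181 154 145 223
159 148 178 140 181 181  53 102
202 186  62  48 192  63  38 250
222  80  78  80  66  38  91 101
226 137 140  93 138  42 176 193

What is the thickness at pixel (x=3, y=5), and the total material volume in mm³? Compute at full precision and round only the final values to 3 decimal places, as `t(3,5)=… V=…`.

span = t_max - t_min = 3.51 - 0.94 = 2.570
L(3,5) = 140, L_eff = 140/255 = 0.549020
t(3,5) = 3.51 - 2.570·0.549020 = 2.099
Σt over all 9·8 pixels = 13103/85 ≈ 154.1529412
V = pitch²·Σt = 0.69²·13103/85 = 73.392

t(3,5)=2.099 V=73.392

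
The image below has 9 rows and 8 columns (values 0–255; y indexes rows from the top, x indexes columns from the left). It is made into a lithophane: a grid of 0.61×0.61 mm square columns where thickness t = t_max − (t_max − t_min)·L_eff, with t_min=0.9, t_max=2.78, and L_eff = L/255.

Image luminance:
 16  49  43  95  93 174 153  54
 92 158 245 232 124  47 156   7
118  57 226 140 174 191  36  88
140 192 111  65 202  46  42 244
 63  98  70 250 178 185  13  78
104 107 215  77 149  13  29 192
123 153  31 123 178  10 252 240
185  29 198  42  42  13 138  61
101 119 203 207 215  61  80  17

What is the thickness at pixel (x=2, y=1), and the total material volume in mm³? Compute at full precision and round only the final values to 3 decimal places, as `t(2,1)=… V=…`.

span = t_max - t_min = 2.78 - 0.9 = 1.880
L(2,1) = 245, L_eff = 245/255 = 0.960784
t(2,1) = 2.78 - 1.880·0.960784 = 0.974
Σt over all 9·8 pixels = 878776/6375 ≈ 137.8472157
V = pitch²·Σt = 0.61²·878776/6375 = 51.293

t(2,1)=0.974 V=51.293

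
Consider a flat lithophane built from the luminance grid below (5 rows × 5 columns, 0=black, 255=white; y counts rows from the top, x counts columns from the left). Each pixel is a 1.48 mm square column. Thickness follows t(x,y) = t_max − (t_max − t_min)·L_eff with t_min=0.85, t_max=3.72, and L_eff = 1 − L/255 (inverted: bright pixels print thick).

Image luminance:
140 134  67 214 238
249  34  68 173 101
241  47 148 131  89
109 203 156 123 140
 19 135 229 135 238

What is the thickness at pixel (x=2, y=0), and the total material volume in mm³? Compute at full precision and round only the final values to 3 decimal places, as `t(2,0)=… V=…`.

span = t_max - t_min = 3.72 - 0.85 = 2.870
L(2,0) = 67, L_eff = 1 - 67/255 = 0.737255 (inverted)
t(2,0) = 3.72 - 2.870·0.737255 = 1.604
Σt over all 5·5 pixels = 260647/4250 ≈ 61.3287059
V = pitch²·Σt = 1.48²·260647/4250 = 134.334

t(2,0)=1.604 V=134.334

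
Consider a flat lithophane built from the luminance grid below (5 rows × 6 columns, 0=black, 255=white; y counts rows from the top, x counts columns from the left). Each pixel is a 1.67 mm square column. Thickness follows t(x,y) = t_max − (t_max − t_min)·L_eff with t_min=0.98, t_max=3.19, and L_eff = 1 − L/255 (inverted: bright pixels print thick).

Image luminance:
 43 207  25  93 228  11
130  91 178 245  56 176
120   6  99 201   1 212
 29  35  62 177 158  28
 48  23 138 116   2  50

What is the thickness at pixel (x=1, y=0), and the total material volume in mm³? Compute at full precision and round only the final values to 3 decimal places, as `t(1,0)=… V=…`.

span = t_max - t_min = 3.19 - 0.98 = 2.210
L(1,0) = 207, L_eff = 1 - 207/255 = 0.188235 (inverted)
t(1,0) = 3.19 - 2.210·0.188235 = 2.774
Σt over all 5·6 pixels = 55.296
V = pitch²·Σt = 1.67²·55.296 = 154.215

t(1,0)=2.774 V=154.215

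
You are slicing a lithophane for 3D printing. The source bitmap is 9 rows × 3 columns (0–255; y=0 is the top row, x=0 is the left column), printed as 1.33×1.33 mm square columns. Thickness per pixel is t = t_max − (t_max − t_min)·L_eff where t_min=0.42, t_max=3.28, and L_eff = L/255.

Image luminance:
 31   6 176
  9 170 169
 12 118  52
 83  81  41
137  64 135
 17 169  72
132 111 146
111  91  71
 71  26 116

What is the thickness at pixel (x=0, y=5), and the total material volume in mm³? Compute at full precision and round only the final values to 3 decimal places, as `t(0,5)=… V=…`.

span = t_max - t_min = 3.28 - 0.42 = 2.860
L(0,5) = 17, L_eff = 17/255 = 0.066667
t(0,5) = 3.28 - 2.860·0.066667 = 3.089
Σt over all 9·3 pixels = 783509/12750 ≈ 61.4516863
V = pitch²·Σt = 1.33²·783509/12750 = 108.702

t(0,5)=3.089 V=108.702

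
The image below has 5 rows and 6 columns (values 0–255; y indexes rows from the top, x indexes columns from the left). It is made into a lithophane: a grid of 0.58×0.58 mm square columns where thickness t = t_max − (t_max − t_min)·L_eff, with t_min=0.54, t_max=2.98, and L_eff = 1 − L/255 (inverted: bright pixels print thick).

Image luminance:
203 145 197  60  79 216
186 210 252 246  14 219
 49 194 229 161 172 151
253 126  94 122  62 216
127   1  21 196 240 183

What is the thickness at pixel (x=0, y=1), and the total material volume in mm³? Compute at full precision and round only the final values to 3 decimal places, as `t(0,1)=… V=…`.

t(0,1)=2.320 V=20.334

span = t_max - t_min = 2.98 - 0.54 = 2.440
L(0,1) = 186, L_eff = 1 - 186/255 = 0.270588 (inverted)
t(0,1) = 2.98 - 2.440·0.270588 = 2.320
Σt over all 5·6 pixels = 22667/375 ≈ 60.4453333
V = pitch²·Σt = 0.58²·22667/375 = 20.334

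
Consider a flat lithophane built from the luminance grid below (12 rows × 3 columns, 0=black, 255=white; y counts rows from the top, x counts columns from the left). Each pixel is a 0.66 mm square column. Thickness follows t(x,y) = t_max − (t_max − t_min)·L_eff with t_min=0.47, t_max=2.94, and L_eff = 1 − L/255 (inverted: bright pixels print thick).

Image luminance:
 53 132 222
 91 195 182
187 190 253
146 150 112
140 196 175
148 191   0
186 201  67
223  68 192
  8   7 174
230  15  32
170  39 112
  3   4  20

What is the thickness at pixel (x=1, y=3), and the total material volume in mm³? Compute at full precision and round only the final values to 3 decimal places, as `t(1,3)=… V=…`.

t(1,3)=1.923 V=26.416

span = t_max - t_min = 2.94 - 0.47 = 2.470
L(1,3) = 150, L_eff = 1 - 150/255 = 0.411765 (inverted)
t(1,3) = 2.94 - 2.470·0.411765 = 1.923
Σt over all 12·3 pixels = 773209/12750 ≈ 60.6438431
V = pitch²·Σt = 0.66²·773209/12750 = 26.416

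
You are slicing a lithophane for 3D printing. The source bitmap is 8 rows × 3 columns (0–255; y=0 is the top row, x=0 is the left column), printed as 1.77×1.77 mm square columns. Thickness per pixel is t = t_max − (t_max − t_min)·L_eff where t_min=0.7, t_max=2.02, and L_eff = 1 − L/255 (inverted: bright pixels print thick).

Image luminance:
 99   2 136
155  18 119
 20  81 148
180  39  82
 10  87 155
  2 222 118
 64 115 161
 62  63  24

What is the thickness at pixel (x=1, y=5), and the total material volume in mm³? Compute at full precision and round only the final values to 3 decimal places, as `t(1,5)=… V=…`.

t(1,5)=1.849 V=87.695

span = t_max - t_min = 2.02 - 0.7 = 1.320
L(1,5) = 222, L_eff = 1 - 222/255 = 0.129412 (inverted)
t(1,5) = 2.02 - 1.320·0.129412 = 1.849
Σt over all 8·3 pixels = 59482/2125 ≈ 27.9915294
V = pitch²·Σt = 1.77²·59482/2125 = 87.695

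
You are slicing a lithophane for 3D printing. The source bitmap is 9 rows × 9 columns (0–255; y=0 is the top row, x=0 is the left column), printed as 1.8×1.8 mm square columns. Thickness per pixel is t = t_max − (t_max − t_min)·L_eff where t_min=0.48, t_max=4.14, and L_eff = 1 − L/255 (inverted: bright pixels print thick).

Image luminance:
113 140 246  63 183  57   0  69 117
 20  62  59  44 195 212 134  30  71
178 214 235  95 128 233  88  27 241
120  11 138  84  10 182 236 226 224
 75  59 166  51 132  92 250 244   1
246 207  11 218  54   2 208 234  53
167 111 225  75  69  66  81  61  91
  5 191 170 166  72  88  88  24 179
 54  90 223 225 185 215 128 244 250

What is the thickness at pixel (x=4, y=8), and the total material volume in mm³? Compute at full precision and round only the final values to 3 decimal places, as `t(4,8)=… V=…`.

t(4,8)=3.135 V=606.399

span = t_max - t_min = 4.14 - 0.48 = 3.660
L(4,8) = 185, L_eff = 1 - 185/255 = 0.274510 (inverted)
t(4,8) = 4.14 - 3.660·0.274510 = 3.135
Σt over all 9·9 pixels = 795431/4250 ≈ 187.1602353
V = pitch²·Σt = 1.8²·795431/4250 = 606.399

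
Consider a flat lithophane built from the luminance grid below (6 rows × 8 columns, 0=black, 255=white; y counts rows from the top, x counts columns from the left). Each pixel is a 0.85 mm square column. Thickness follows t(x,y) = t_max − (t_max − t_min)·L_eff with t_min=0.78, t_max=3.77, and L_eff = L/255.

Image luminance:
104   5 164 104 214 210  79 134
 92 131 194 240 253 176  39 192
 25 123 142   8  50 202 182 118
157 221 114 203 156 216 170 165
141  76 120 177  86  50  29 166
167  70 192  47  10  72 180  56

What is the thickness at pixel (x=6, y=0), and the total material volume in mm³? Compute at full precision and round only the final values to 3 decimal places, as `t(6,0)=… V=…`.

span = t_max - t_min = 3.77 - 0.78 = 2.990
L(6,0) = 79, L_eff = 79/255 = 0.309804
t(6,0) = 3.77 - 2.990·0.309804 = 2.844
Σt over all 6·8 pixels = 108.004
V = pitch²·Σt = 0.85²·108.004 = 78.033

t(6,0)=2.844 V=78.033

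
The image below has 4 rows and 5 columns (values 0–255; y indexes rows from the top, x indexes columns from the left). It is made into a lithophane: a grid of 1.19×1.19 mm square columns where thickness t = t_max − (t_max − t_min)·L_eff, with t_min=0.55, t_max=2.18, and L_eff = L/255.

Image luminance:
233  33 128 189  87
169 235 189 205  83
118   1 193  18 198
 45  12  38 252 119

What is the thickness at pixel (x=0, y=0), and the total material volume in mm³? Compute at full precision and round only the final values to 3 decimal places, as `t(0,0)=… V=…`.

span = t_max - t_min = 2.18 - 0.55 = 1.630
L(0,0) = 233, L_eff = 233/255 = 0.913725
t(0,0) = 2.18 - 1.630·0.913725 = 0.691
Σt over all 4·5 pixels = 139393/5100 ≈ 27.3319608
V = pitch²·Σt = 1.19²·139393/5100 = 38.705

t(0,0)=0.691 V=38.705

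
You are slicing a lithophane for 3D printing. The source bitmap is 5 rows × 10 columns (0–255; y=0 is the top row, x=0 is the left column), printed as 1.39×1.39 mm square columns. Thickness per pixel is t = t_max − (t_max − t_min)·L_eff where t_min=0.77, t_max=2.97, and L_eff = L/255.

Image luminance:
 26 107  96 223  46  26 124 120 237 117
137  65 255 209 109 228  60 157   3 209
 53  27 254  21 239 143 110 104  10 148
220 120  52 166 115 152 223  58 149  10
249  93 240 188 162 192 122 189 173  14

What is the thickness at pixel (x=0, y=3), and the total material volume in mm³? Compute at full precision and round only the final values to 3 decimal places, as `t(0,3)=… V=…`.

t(0,3)=1.072 V=177.734

span = t_max - t_min = 2.97 - 0.77 = 2.200
L(0,3) = 220, L_eff = 220/255 = 0.862745
t(0,3) = 2.97 - 2.200·0.862745 = 1.072
Σt over all 5·10 pixels = 9383/102 ≈ 91.9901961
V = pitch²·Σt = 1.39²·9383/102 = 177.734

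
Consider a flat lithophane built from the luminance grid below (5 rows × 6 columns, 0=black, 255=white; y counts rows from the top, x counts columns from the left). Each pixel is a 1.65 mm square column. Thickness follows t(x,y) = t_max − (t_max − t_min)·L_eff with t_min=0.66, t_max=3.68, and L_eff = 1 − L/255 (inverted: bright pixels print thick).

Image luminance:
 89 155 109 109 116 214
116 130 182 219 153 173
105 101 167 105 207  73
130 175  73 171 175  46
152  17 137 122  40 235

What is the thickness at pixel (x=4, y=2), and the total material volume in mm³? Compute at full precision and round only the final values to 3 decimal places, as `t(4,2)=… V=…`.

t(4,2)=3.112 V=182.748

span = t_max - t_min = 3.68 - 0.66 = 3.020
L(4,2) = 207, L_eff = 1 - 207/255 = 0.188235 (inverted)
t(4,2) = 3.68 - 3.020·0.188235 = 3.112
Σt over all 5·6 pixels = 142641/2125 ≈ 67.1251765
V = pitch²·Σt = 1.65²·142641/2125 = 182.748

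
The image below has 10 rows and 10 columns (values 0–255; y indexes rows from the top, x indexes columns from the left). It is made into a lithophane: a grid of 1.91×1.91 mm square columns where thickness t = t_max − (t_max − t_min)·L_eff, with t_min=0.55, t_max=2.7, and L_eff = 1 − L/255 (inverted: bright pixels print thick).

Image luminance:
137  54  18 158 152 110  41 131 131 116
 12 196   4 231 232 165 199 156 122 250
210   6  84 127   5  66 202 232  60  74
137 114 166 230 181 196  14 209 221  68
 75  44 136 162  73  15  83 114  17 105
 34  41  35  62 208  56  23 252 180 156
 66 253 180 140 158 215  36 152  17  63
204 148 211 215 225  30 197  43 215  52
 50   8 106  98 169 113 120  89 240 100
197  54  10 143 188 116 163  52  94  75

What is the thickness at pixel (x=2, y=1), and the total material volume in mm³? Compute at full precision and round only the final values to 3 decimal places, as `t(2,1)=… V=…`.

t(2,1)=0.584 V=572.608

span = t_max - t_min = 2.7 - 0.55 = 2.150
L(2,1) = 4, L_eff = 1 - 4/255 = 0.984314 (inverted)
t(2,1) = 2.7 - 2.150·0.984314 = 0.584
Σt over all 10·10 pixels = 266833/1700 ≈ 156.9605882
V = pitch²·Σt = 1.91²·266833/1700 = 572.608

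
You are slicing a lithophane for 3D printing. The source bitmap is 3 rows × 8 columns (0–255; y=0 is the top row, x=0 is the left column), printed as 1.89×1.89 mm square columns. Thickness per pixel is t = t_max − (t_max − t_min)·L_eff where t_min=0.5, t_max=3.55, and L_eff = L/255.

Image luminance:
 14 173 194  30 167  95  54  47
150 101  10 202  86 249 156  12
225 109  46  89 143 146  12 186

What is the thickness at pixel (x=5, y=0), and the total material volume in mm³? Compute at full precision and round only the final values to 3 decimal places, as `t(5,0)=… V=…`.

span = t_max - t_min = 3.55 - 0.5 = 3.050
L(5,0) = 95, L_eff = 95/255 = 0.372549
t(5,0) = 3.55 - 3.050·0.372549 = 2.414
Σt over all 3·8 pixels = 67516/1275 ≈ 52.9537255
V = pitch²·Σt = 1.89²·67516/1275 = 189.156

t(5,0)=2.414 V=189.156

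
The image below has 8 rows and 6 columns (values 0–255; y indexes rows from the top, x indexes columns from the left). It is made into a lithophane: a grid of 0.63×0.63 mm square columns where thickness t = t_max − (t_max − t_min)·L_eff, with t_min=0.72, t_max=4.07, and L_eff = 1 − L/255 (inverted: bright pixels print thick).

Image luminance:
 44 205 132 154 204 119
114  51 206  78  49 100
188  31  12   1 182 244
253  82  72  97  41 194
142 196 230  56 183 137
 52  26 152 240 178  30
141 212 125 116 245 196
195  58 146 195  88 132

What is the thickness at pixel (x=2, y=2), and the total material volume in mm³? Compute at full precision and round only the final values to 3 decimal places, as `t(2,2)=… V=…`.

span = t_max - t_min = 4.07 - 0.72 = 3.350
L(2,2) = 12, L_eff = 1 - 12/255 = 0.952941 (inverted)
t(2,2) = 4.07 - 3.350·0.952941 = 0.878
Σt over all 8·6 pixels = 117.64
V = pitch²·Σt = 0.63²·117.64 = 46.691

t(2,2)=0.878 V=46.691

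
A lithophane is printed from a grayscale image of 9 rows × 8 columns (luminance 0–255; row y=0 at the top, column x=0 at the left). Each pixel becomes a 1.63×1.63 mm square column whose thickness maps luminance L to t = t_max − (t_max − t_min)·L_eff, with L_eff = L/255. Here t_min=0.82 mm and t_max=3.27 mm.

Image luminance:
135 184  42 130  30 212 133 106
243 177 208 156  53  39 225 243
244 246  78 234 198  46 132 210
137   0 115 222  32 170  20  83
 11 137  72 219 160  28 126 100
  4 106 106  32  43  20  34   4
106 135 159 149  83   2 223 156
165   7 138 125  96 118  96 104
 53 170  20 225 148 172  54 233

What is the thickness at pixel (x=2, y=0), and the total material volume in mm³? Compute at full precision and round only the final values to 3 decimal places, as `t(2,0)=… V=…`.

span = t_max - t_min = 3.27 - 0.82 = 2.450
L(2,0) = 42, L_eff = 42/255 = 0.164706
t(2,0) = 3.27 - 2.450·0.164706 = 2.866
Σt over all 9·8 pixels = 129711/850 ≈ 152.6011765
V = pitch²·Σt = 1.63²·129711/850 = 405.446

t(2,0)=2.866 V=405.446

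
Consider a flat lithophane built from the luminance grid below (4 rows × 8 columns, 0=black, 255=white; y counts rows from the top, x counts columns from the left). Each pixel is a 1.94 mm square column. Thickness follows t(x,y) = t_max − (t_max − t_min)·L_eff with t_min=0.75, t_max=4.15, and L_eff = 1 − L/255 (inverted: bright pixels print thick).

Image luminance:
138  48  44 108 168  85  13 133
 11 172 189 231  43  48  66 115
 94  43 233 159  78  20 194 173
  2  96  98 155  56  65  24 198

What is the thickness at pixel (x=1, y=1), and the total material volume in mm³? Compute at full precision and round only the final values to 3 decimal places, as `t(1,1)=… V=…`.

t(1,1)=3.043 V=255.925

span = t_max - t_min = 4.15 - 0.75 = 3.400
L(1,1) = 172, L_eff = 1 - 172/255 = 0.325490 (inverted)
t(1,1) = 4.15 - 3.400·0.325490 = 3.043
Σt over all 4·8 pixels = 68
V = pitch²·Σt = 1.94²·68 = 255.925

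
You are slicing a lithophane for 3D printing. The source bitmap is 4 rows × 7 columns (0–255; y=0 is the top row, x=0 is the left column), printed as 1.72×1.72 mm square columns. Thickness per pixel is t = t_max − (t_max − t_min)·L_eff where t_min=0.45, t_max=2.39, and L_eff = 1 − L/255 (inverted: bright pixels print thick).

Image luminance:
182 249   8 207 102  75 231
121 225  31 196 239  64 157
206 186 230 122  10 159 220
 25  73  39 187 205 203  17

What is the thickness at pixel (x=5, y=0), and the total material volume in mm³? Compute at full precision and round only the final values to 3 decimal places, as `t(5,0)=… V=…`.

t(5,0)=1.021 V=126.606

span = t_max - t_min = 2.39 - 0.45 = 1.940
L(5,0) = 75, L_eff = 1 - 75/255 = 0.705882 (inverted)
t(5,0) = 2.39 - 1.940·0.705882 = 1.021
Σt over all 4·7 pixels = 181881/4250 ≈ 42.7955294
V = pitch²·Σt = 1.72²·181881/4250 = 126.606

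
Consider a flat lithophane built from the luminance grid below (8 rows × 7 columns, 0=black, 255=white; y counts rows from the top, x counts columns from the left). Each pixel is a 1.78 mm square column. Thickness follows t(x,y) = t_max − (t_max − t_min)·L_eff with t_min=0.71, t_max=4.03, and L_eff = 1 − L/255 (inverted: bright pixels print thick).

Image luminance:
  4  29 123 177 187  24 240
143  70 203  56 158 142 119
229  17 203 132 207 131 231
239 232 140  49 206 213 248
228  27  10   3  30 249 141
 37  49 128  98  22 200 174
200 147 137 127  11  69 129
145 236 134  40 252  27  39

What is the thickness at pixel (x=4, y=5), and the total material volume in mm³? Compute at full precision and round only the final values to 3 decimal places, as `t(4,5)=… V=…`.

t(4,5)=0.996 V=424.676

span = t_max - t_min = 4.03 - 0.71 = 3.320
L(4,5) = 22, L_eff = 1 - 22/255 = 0.913725 (inverted)
t(4,5) = 4.03 - 3.320·0.913725 = 0.996
Σt over all 8·7 pixels = 854473/6375 ≈ 134.0349804
V = pitch²·Σt = 1.78²·854473/6375 = 424.676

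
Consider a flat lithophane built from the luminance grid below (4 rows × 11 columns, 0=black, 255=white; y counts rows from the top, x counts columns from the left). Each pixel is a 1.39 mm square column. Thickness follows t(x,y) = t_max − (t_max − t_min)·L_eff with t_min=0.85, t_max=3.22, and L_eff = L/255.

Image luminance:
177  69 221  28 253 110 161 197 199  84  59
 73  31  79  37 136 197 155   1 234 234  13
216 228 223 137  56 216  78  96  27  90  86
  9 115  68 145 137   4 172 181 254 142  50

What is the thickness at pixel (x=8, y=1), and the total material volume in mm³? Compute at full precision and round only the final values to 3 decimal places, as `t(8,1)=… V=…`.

t(8,1)=1.045 V=175.371

span = t_max - t_min = 3.22 - 0.85 = 2.370
L(8,1) = 234, L_eff = 234/255 = 0.917647
t(8,1) = 3.22 - 2.370·0.917647 = 1.045
Σt over all 4·11 pixels = 385759/4250 ≈ 90.7668235
V = pitch²·Σt = 1.39²·385759/4250 = 175.371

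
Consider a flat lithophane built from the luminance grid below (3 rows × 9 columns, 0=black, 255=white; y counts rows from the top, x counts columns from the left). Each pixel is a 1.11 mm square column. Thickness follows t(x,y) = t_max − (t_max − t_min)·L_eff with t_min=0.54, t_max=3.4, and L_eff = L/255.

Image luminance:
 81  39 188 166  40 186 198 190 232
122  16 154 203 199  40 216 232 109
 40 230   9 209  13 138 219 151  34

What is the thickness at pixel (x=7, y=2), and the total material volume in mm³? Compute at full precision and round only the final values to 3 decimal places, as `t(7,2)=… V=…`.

t(7,2)=1.706 V=62.613

span = t_max - t_min = 3.4 - 0.54 = 2.860
L(7,2) = 151, L_eff = 151/255 = 0.592157
t(7,2) = 3.4 - 2.860·0.592157 = 1.706
Σt over all 3·9 pixels = 107988/2125 ≈ 50.8178824
V = pitch²·Σt = 1.11²·107988/2125 = 62.613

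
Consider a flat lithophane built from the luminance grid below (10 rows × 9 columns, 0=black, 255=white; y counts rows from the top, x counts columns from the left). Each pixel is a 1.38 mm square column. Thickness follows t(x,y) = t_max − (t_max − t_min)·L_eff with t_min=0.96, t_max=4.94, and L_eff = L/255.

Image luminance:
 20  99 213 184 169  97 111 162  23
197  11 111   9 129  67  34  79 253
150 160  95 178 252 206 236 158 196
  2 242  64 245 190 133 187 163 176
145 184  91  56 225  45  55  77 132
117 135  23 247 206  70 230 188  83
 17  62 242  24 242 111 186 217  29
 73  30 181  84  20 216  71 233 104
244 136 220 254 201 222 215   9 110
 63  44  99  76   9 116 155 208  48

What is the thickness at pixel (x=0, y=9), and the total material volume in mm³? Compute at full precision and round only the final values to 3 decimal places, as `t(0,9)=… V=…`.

span = t_max - t_min = 4.94 - 0.96 = 3.980
L(0,9) = 63, L_eff = 63/255 = 0.247059
t(0,9) = 4.94 - 3.980·0.247059 = 3.957
Σt over all 10·9 pixels = 3304331/12750 ≈ 259.1632157
V = pitch²·Σt = 1.38²·3304331/12750 = 493.550

t(0,9)=3.957 V=493.550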